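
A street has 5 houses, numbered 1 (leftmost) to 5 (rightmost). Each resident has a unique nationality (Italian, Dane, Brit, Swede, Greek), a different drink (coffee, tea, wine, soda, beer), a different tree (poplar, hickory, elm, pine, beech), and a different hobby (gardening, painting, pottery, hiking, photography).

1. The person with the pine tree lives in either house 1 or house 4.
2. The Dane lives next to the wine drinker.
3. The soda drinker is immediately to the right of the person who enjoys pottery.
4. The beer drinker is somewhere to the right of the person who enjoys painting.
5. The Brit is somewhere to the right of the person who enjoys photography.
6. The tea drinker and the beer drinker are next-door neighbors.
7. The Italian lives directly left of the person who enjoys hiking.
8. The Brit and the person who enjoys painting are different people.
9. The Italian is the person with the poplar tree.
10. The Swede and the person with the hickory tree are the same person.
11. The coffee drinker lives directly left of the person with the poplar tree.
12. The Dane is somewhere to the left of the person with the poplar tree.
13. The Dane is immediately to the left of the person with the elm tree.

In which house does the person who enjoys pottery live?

The person with the pine tree is narrowed to house 1 or 4; consider each.
Placing it in house 4 leads to a contradiction, so it's in house 1.
The Dane is narrowed to house 1 or 2 or 3; consider each.
Placing it in house 1 and house 3 leads to a contradiction, so it's in house 2.
Clue 13 places the person with the elm tree in house 3.
The only nationality still possible for house 1 is Greek.
From clue 9, the Italian must be in house 4.
From clue 11, the coffee drinker must be in house 3.
House 3's nationality must be Brit (nothing else left).
House 5's nationality must be Swede (nothing else left).
House 1 drink: only wine fits.
House 2 tree: only beech fits.
So house 4 gets poplar for tree.
So house 5 gets hickory for tree.
From clue 7, the person who enjoys hiking must be in house 5.
House 2's drink must be soda (nothing else left).
From clue 3, the person who enjoys pottery must be in house 1.
House 2's hobby must be photography (nothing else left).
House 3's hobby must be gardening (nothing else left).
The only hobby still possible for house 4 is painting.
The beer drinker is in house 5 (clue 4).
From clue 6, the tea drinker must be in house 4.
So: house 1 = Greek/wine/pine/pottery, house 2 = Dane/soda/beech/photography, house 3 = Brit/coffee/elm/gardening, house 4 = Italian/tea/poplar/painting, house 5 = Swede/beer/hickory/hiking.

1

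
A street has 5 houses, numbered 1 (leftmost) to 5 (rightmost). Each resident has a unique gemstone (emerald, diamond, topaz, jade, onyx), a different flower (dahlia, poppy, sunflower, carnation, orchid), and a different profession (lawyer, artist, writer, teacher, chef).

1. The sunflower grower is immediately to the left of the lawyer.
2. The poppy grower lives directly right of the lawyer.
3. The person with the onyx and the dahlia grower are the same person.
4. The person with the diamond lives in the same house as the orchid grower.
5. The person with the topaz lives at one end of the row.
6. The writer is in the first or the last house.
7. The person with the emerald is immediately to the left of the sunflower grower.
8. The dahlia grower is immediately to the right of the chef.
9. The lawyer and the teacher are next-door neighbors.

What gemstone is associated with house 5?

The person with the emerald is narrowed to house 1 or 2; consider each.
Placing it in house 1 leads to a contradiction, so it's in house 2.
Clue 7: the sunflower grower is in house 3.
The lawyer is in house 4 (clue 1).
From clue 2, the poppy grower must be in house 5.
That leaves jade as the gemstone for house 3.
House 2's flower must be carnation (nothing else left).
House 2 profession: only artist fits.
The only profession still possible for house 3 is chef.
From clue 3, the person with the onyx must be in house 4.
That leaves topaz as the gemstone for house 5.
That leaves orchid as the flower for house 1.
House 4 flower: only dahlia fits.
House 1 profession: only writer fits.
House 5 profession: only teacher fits.
So house 1 gets diamond for gemstone.
So: house 1 = diamond/orchid/writer, house 2 = emerald/carnation/artist, house 3 = jade/sunflower/chef, house 4 = onyx/dahlia/lawyer, house 5 = topaz/poppy/teacher.

topaz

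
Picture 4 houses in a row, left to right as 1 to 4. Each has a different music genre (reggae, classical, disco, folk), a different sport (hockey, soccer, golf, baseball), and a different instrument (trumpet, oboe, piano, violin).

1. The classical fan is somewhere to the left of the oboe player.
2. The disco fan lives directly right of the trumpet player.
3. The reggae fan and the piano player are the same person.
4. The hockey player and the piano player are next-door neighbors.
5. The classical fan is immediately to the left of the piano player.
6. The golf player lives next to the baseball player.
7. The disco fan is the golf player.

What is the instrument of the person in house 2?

piano

The classical fan is narrowed to house 1 or 2 or 3; consider each.
Placing it in house 2 and house 3 leads to a contradiction, so it's in house 1.
From clue 5, the piano player must be in house 2.
Clue 3: the reggae fan is in house 2.
House 3's music genre must be folk (nothing else left).
House 4's music genre must be disco (nothing else left).
By clue 2, the trumpet player is in house 3.
From clue 7, the golf player must be in house 4.
That leaves soccer as the sport for house 2.
House 1 instrument: only violin fits.
That leaves oboe as the instrument for house 4.
Clue 6: the baseball player is in house 3.
House 1 sport: only hockey fits.
So: house 1 = classical/hockey/violin, house 2 = reggae/soccer/piano, house 3 = folk/baseball/trumpet, house 4 = disco/golf/oboe.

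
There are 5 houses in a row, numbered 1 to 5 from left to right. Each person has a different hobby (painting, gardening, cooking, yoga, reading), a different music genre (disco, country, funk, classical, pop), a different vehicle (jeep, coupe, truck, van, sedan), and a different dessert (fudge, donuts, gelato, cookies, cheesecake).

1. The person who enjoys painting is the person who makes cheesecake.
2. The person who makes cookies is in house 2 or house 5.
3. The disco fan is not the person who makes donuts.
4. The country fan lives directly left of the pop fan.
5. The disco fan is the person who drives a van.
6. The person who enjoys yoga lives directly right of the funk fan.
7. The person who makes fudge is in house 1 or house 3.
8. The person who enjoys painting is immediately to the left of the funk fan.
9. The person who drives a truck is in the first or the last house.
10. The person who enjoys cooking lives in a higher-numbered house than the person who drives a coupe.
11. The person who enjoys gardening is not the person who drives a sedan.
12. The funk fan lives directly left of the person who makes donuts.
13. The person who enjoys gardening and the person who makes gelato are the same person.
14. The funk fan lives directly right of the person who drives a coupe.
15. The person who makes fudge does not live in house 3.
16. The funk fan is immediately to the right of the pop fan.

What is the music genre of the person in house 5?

disco

From clue 15, the person who makes fudge must be in house 1.
House 1's hobby must be reading (nothing else left).
The person who enjoys painting is narrowed to house 2 or 3; consider each.
Placing it in house 3 leads to a contradiction, so it's in house 2.
From clue 1, the person who makes cheesecake must be in house 2.
The funk fan is in house 3 (clue 8).
By clue 12, the person who makes donuts is in house 4.
Clue 14: the person who drives a coupe is in house 2.
From clue 16, the pop fan must be in house 2.
That leaves gelato as the dessert for house 3.
House 5's dessert must be cookies (nothing else left).
From clue 6, the person who enjoys yoga must be in house 4.
Clue 13 places the person who enjoys gardening in house 3.
House 5 hobby: only cooking fits.
House 1 music genre: only country fits.
House 4's music genre must be classical (nothing else left).
So house 5 gets disco for music genre.
Clue 5: the person who drives a van is in house 5.
House 3's vehicle must be jeep (nothing else left).
House 4 vehicle: only sedan fits.
House 1's vehicle must be truck (nothing else left).
So: house 1 = reading/country/truck/fudge, house 2 = painting/pop/coupe/cheesecake, house 3 = gardening/funk/jeep/gelato, house 4 = yoga/classical/sedan/donuts, house 5 = cooking/disco/van/cookies.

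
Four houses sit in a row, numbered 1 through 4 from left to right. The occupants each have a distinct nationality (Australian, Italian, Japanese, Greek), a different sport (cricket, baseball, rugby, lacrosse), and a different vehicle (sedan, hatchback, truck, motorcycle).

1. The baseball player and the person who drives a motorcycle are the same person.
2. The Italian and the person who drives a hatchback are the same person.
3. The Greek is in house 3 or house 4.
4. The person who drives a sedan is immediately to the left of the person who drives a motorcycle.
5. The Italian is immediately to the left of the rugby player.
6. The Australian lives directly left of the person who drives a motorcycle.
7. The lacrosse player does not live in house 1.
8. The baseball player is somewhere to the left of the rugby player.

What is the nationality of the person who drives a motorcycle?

House 1 sport: only cricket fits.
That leaves truck as the vehicle for house 4.
House 1's vehicle must be sedan (nothing else left).
Clue 4: the person who drives a motorcycle is in house 2.
Clue 6 places the Australian in house 1.
House 3's vehicle must be hatchback (nothing else left).
Clue 1: the baseball player is in house 2.
From clue 2, the Italian must be in house 3.
The rugby player is in house 4 (clue 5).
House 2 nationality: only Japanese fits.
House 4 nationality: only Greek fits.
House 3's sport must be lacrosse (nothing else left).
So: house 1 = Australian/cricket/sedan, house 2 = Japanese/baseball/motorcycle, house 3 = Italian/lacrosse/hatchback, house 4 = Greek/rugby/truck.

Japanese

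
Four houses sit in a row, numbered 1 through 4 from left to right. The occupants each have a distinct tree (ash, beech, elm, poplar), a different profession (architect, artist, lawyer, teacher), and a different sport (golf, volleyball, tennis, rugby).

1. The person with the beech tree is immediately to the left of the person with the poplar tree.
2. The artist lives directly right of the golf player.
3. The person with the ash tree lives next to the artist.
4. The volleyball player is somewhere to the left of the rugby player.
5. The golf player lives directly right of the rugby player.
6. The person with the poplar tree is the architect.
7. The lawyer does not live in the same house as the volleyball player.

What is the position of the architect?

2

From clue 5, the golf player must be in house 3.
Clue 5 places the rugby player in house 2.
House 4's sport must be tennis (nothing else left).
From clue 2, the artist must be in house 4.
From clue 3, the person with the ash tree must be in house 3.
House 1's profession must be teacher (nothing else left).
House 1's sport must be volleyball (nothing else left).
The person with the beech tree is in house 1 (clue 1).
By clue 1, the person with the poplar tree is in house 2.
By clue 6, the architect is in house 2.
House 4's tree must be elm (nothing else left).
So house 3 gets lawyer for profession.
So: house 1 = beech/teacher/volleyball, house 2 = poplar/architect/rugby, house 3 = ash/lawyer/golf, house 4 = elm/artist/tennis.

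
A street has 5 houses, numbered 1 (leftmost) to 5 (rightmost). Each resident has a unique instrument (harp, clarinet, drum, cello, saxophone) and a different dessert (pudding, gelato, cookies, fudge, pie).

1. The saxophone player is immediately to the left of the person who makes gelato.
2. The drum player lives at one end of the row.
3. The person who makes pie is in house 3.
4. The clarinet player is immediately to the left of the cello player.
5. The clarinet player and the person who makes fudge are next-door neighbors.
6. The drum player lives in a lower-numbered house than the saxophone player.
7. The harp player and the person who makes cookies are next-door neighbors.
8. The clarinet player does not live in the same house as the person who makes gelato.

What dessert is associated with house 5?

The person who makes pie is in house 3 (clue 3).
From clue 6, the drum player must be in house 1.
The saxophone player is narrowed to house 3 or 4; consider each.
Placing it in house 3 leads to a contradiction, so it's in house 4.
The person who makes gelato is in house 5 (clue 1).
By clue 4, the clarinet player is in house 2.
Clue 4: the cello player is in house 3.
The person who makes fudge is in house 1 (clue 5).
House 5's instrument must be harp (nothing else left).
By clue 7, the person who makes cookies is in house 4.
House 2 dessert: only pudding fits.
So: house 1 = drum/fudge, house 2 = clarinet/pudding, house 3 = cello/pie, house 4 = saxophone/cookies, house 5 = harp/gelato.

gelato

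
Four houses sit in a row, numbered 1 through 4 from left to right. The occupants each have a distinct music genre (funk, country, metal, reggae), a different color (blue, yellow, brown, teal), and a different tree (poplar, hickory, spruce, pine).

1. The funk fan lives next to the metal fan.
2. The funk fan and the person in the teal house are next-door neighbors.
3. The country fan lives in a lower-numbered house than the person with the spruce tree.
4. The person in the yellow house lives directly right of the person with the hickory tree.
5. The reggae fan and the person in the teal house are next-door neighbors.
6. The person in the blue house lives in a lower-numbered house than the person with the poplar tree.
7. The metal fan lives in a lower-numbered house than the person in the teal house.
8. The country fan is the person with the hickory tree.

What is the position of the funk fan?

The country fan is narrowed to house 1 or 2 or 3; consider each.
Placing it in house 1 and house 2 leads to a contradiction, so it's in house 3.
Clue 3: the person with the spruce tree is in house 4.
By clue 8, the person with the hickory tree is in house 3.
House 1 tree: only pine fits.
House 2 tree: only poplar fits.
Clue 4 places the person in the yellow house in house 4.
Clue 6 places the person in the blue house in house 1.
House 4 music genre: only reggae fits.
Clue 5 places the person in the teal house in house 3.
The only color still possible for house 2 is brown.
Clue 2 places the funk fan in house 2.
The only music genre still possible for house 1 is metal.
So: house 1 = metal/blue/pine, house 2 = funk/brown/poplar, house 3 = country/teal/hickory, house 4 = reggae/yellow/spruce.

2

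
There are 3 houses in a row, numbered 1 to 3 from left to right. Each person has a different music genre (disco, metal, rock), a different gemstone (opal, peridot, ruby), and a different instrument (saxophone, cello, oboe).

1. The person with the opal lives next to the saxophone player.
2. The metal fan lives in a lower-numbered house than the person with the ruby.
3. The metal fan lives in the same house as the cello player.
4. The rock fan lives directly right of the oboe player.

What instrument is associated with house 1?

House 3's instrument must be saxophone (nothing else left).
The person with the opal is in house 2 (clue 1).
That leaves peridot as the gemstone for house 1.
That leaves ruby as the gemstone for house 3.
The metal fan is narrowed to house 1 or 2; consider each.
Placing it in house 2 leads to a contradiction, so it's in house 1.
Clue 3 places the cello player in house 1.
The only instrument still possible for house 2 is oboe.
By clue 4, the rock fan is in house 3.
House 2's music genre must be disco (nothing else left).
So: house 1 = metal/peridot/cello, house 2 = disco/opal/oboe, house 3 = rock/ruby/saxophone.

cello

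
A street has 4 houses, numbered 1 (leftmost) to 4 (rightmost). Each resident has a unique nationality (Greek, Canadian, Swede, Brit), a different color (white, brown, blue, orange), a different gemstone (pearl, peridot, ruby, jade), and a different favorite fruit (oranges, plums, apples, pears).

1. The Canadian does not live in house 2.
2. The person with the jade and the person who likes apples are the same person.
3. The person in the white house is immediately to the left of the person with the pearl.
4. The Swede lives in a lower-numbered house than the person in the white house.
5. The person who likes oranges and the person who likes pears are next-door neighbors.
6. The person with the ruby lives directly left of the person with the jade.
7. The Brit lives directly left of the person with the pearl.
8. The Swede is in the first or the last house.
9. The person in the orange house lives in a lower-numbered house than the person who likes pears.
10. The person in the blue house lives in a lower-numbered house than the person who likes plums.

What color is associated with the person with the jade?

Clue 8: the Swede is in house 1.
House 4's color must be brown (nothing else left).
House 1's favorite fruit must be oranges (nothing else left).
The person who likes pears is in house 2 (clue 5).
From clue 9, the person in the orange house must be in house 1.
That leaves peridot as the gemstone for house 1.
So house 2 gets ruby for gemstone.
The person with the jade is in house 3 (clue 6).
House 4's gemstone must be pearl (nothing else left).
Clue 2 places the person who likes apples in house 3.
The person in the white house is in house 3 (clue 3).
The Brit is in house 3 (clue 7).
The only nationality still possible for house 2 is Greek.
House 4's nationality must be Canadian (nothing else left).
So house 2 gets blue for color.
House 4 favorite fruit: only plums fits.
So: house 1 = Swede/orange/peridot/oranges, house 2 = Greek/blue/ruby/pears, house 3 = Brit/white/jade/apples, house 4 = Canadian/brown/pearl/plums.

white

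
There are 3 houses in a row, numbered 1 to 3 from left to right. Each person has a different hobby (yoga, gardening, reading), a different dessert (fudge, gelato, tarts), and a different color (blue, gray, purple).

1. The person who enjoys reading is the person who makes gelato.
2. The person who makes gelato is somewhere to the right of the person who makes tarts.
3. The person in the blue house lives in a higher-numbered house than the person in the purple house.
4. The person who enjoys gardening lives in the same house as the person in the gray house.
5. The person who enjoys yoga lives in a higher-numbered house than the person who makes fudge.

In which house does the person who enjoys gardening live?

House 3's dessert must be gelato (nothing else left).
Clue 1: the person who enjoys reading is in house 3.
That leaves gardening as the hobby for house 1.
So house 2 gets yoga for hobby.
From clue 4, the person in the gray house must be in house 1.
The person who makes fudge is in house 1 (clue 5).
House 2's dessert must be tarts (nothing else left).
House 2's color must be purple (nothing else left).
The only color still possible for house 3 is blue.
So: house 1 = gardening/fudge/gray, house 2 = yoga/tarts/purple, house 3 = reading/gelato/blue.

1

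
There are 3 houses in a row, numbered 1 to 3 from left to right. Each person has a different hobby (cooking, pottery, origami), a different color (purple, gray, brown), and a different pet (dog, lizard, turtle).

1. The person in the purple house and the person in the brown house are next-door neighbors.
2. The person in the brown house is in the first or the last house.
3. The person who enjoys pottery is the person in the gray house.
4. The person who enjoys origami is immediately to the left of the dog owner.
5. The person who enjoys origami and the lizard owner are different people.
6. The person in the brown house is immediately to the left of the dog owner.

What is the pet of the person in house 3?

The person in the brown house is in house 1 (clue 6).
Clue 6 places the dog owner in house 2.
Clue 1 places the person in the purple house in house 2.
By clue 4, the person who enjoys origami is in house 1.
The lizard owner is in house 3 (clue 5).
So house 3 gets gray for color.
So house 1 gets turtle for pet.
Clue 3: the person who enjoys pottery is in house 3.
The only hobby still possible for house 2 is cooking.
So: house 1 = origami/brown/turtle, house 2 = cooking/purple/dog, house 3 = pottery/gray/lizard.

lizard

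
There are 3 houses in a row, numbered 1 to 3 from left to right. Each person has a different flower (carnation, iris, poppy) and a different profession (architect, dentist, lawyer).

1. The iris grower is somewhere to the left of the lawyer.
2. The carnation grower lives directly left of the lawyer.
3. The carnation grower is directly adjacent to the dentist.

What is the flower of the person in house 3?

poppy

House 3 flower: only poppy fits.
The carnation grower is narrowed to house 1 or 2; consider each.
Placing it in house 1 leads to a contradiction, so it's in house 2.
Clue 2: the lawyer is in house 3.
House 1 flower: only iris fits.
So house 2 gets architect for profession.
That leaves dentist as the profession for house 1.
So: house 1 = iris/dentist, house 2 = carnation/architect, house 3 = poppy/lawyer.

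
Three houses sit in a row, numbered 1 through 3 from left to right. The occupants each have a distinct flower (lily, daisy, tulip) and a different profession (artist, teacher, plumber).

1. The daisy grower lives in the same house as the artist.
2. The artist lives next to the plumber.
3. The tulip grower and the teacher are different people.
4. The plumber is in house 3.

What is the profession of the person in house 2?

Clue 4: the plumber is in house 3.
The artist is in house 2 (clue 2).
So house 1 gets teacher for profession.
The daisy grower is in house 2 (clue 1).
So house 1 gets lily for flower.
The only flower still possible for house 3 is tulip.
So: house 1 = lily/teacher, house 2 = daisy/artist, house 3 = tulip/plumber.

artist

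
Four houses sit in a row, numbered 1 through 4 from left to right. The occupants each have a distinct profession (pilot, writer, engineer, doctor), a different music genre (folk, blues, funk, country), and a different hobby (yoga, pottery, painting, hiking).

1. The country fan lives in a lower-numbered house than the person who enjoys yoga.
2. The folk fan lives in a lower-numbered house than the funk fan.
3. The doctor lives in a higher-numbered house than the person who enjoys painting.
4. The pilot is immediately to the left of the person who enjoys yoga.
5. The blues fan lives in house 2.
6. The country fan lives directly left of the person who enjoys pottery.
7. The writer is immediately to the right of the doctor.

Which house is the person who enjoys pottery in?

2

By clue 5, the blues fan is in house 2.
That leaves funk as the music genre for house 4.
The doctor is narrowed to house 2 or 3; consider each.
Placing it in house 2 leads to a contradiction, so it's in house 3.
From clue 7, the writer must be in house 4.
By clue 1, the country fan is in house 1.
Clue 6: the person who enjoys pottery is in house 2.
So house 3 gets folk for music genre.
So house 1 gets painting for hobby.
House 4's hobby must be hiking (nothing else left).
From clue 4, the pilot must be in house 2.
So house 1 gets engineer for profession.
So house 3 gets yoga for hobby.
So: house 1 = engineer/country/painting, house 2 = pilot/blues/pottery, house 3 = doctor/folk/yoga, house 4 = writer/funk/hiking.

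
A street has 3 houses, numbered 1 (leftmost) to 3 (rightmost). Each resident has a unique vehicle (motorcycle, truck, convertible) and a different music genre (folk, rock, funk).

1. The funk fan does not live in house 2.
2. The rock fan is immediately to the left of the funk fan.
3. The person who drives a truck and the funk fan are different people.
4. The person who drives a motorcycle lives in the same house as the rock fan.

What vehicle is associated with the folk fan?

truck

By clue 2, the rock fan is in house 2.
Clue 2: the funk fan is in house 3.
Clue 4 places the person who drives a motorcycle in house 2.
The only vehicle still possible for house 1 is truck.
So house 3 gets convertible for vehicle.
So house 1 gets folk for music genre.
So: house 1 = truck/folk, house 2 = motorcycle/rock, house 3 = convertible/funk.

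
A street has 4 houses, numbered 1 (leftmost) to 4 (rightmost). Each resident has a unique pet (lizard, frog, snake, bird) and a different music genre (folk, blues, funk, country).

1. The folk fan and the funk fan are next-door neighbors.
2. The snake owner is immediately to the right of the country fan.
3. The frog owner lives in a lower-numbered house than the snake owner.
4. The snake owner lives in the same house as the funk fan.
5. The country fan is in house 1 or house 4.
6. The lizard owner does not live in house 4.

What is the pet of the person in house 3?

lizard

Clue 5 places the country fan in house 1.
Clue 2: the snake owner is in house 2.
From clue 3, the frog owner must be in house 1.
By clue 4, the funk fan is in house 2.
House 4 pet: only bird fits.
Clue 1: the folk fan is in house 3.
The only pet still possible for house 3 is lizard.
The only music genre still possible for house 4 is blues.
So: house 1 = frog/country, house 2 = snake/funk, house 3 = lizard/folk, house 4 = bird/blues.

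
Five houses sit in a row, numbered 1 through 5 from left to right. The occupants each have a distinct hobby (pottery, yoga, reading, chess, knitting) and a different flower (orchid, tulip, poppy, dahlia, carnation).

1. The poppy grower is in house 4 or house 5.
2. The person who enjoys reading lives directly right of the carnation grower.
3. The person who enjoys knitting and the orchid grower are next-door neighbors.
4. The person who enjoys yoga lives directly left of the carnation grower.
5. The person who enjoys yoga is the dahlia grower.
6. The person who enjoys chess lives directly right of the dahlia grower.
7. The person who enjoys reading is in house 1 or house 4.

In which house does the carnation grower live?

By clue 7, the person who enjoys reading is in house 4.
Clue 2: the carnation grower is in house 3.
By clue 4, the person who enjoys yoga is in house 2.
By clue 5, the dahlia grower is in house 2.
Clue 6 places the person who enjoys chess in house 3.
Clue 3 places the person who enjoys knitting in house 5.
Clue 3: the orchid grower is in house 4.
House 1's hobby must be pottery (nothing else left).
The only flower still possible for house 1 is tulip.
The only flower still possible for house 5 is poppy.
So: house 1 = pottery/tulip, house 2 = yoga/dahlia, house 3 = chess/carnation, house 4 = reading/orchid, house 5 = knitting/poppy.

3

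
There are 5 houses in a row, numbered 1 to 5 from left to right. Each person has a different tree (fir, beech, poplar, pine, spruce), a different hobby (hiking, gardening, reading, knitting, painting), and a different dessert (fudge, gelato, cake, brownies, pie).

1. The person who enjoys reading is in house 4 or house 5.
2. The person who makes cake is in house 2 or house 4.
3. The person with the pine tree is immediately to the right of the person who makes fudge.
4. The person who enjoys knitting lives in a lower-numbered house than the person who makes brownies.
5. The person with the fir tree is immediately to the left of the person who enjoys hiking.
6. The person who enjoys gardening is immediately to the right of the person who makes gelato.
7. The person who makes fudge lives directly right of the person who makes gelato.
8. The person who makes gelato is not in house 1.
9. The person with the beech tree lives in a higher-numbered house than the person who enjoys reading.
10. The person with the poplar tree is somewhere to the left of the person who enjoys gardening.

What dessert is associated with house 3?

fudge

The person with the beech tree is in house 5 (clue 9).
Clue 9 places the person who enjoys reading in house 4.
So house 1 gets pie for dessert.
That leaves brownies as the dessert for house 5.
The person who enjoys gardening is in house 3 (clue 6).
Clue 6 places the person who makes gelato in house 2.
The person who makes fudge is in house 3 (clue 7).
House 4 dessert: only cake fits.
Clue 3: the person with the pine tree is in house 4.
House 3 tree: only spruce fits.
The person who enjoys hiking is in house 2 (clue 5).
So house 1 gets fir for tree.
House 2's tree must be poplar (nothing else left).
That leaves knitting as the hobby for house 1.
The only hobby still possible for house 5 is painting.
So: house 1 = fir/knitting/pie, house 2 = poplar/hiking/gelato, house 3 = spruce/gardening/fudge, house 4 = pine/reading/cake, house 5 = beech/painting/brownies.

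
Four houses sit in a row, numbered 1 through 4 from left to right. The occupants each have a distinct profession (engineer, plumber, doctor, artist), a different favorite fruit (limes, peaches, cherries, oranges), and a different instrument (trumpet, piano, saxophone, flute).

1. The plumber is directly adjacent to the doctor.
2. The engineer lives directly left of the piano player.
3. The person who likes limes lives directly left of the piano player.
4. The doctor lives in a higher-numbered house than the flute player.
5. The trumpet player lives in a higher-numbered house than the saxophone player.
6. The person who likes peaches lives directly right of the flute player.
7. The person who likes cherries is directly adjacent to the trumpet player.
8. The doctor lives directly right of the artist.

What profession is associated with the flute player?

The artist is narrowed to house 1 or 2 or 3; consider each.
Placing it in house 1 and house 3 leads to a contradiction, so it's in house 2.
Clue 8: the doctor is in house 3.
That leaves plumber as the profession for house 4.
By clue 2, the piano player is in house 2.
Clue 3: the person who likes limes is in house 1.
That leaves engineer as the profession for house 1.
So house 1 gets flute for instrument.
That leaves trumpet as the instrument for house 4.
Clue 6 places the person who likes peaches in house 2.
By clue 7, the person who likes cherries is in house 3.
The only favorite fruit still possible for house 4 is oranges.
So house 3 gets saxophone for instrument.
So: house 1 = engineer/limes/flute, house 2 = artist/peaches/piano, house 3 = doctor/cherries/saxophone, house 4 = plumber/oranges/trumpet.

engineer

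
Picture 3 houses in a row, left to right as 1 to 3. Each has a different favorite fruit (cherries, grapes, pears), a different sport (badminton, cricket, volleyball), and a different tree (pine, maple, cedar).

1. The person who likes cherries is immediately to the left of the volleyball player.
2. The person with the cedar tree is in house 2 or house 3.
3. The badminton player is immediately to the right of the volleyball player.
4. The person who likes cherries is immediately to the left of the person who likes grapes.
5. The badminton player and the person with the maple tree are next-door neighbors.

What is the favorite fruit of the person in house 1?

cherries

From clue 3, the badminton player must be in house 3.
From clue 3, the volleyball player must be in house 2.
The person with the maple tree is in house 2 (clue 5).
House 1 sport: only cricket fits.
That leaves pine as the tree for house 1.
House 3 tree: only cedar fits.
Clue 1: the person who likes cherries is in house 1.
Clue 4 places the person who likes grapes in house 2.
The only favorite fruit still possible for house 3 is pears.
So: house 1 = cherries/cricket/pine, house 2 = grapes/volleyball/maple, house 3 = pears/badminton/cedar.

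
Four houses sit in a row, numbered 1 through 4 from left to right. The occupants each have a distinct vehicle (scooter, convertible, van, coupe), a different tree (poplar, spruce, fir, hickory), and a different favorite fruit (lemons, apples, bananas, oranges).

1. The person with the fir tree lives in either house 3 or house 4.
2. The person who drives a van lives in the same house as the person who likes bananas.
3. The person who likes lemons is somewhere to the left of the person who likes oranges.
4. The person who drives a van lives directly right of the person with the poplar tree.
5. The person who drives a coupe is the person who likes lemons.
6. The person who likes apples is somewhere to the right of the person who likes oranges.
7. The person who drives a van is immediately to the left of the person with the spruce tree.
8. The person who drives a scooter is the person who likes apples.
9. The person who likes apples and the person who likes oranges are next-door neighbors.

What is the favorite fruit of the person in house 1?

lemons

House 1's favorite fruit must be lemons (nothing else left).
The only favorite fruit still possible for house 4 is apples.
By clue 5, the person who drives a coupe is in house 1.
Clue 8 places the person who drives a scooter in house 4.
By clue 9, the person who likes oranges is in house 3.
That leaves bananas as the favorite fruit for house 2.
The person who drives a van is in house 2 (clue 2).
By clue 4, the person with the poplar tree is in house 1.
From clue 7, the person with the spruce tree must be in house 3.
The only vehicle still possible for house 3 is convertible.
That leaves hickory as the tree for house 2.
That leaves fir as the tree for house 4.
So: house 1 = coupe/poplar/lemons, house 2 = van/hickory/bananas, house 3 = convertible/spruce/oranges, house 4 = scooter/fir/apples.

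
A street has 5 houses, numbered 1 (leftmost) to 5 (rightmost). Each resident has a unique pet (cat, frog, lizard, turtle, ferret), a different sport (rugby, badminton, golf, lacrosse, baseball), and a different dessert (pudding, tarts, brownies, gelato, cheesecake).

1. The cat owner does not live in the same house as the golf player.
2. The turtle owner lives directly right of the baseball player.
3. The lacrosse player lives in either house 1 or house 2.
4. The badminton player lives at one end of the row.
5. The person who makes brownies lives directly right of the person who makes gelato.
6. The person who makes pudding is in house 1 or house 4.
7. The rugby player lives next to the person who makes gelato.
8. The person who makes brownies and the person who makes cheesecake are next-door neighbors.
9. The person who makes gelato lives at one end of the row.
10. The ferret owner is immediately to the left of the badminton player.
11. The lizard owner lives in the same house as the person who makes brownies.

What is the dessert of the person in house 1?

By clue 9, the person who makes gelato is in house 1.
From clue 10, the ferret owner must be in house 4.
Clue 10 places the badminton player in house 5.
From clue 5, the person who makes brownies must be in house 2.
Clue 7 places the rugby player in house 2.
Clue 8 places the person who makes cheesecake in house 3.
Clue 11 places the lizard owner in house 2.
That leaves lacrosse as the sport for house 1.
That leaves golf as the sport for house 3.
House 4's sport must be baseball (nothing else left).
House 4's dessert must be pudding (nothing else left).
That leaves tarts as the dessert for house 5.
The turtle owner is in house 5 (clue 2).
House 3's pet must be frog (nothing else left).
The only pet still possible for house 1 is cat.
So: house 1 = cat/lacrosse/gelato, house 2 = lizard/rugby/brownies, house 3 = frog/golf/cheesecake, house 4 = ferret/baseball/pudding, house 5 = turtle/badminton/tarts.

gelato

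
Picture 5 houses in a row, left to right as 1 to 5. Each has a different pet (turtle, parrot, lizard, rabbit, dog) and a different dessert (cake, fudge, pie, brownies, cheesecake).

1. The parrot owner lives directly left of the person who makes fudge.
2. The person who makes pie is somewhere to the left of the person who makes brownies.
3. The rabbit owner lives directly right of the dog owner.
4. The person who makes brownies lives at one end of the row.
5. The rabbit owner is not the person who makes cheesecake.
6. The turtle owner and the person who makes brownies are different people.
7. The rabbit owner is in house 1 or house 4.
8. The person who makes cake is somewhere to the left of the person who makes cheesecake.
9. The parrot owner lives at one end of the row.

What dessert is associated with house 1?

cake

Clue 4: the person who makes brownies is in house 5.
From clue 7, the rabbit owner must be in house 4.
By clue 9, the parrot owner is in house 1.
So house 5 gets lizard for pet.
By clue 1, the person who makes fudge is in house 2.
Clue 3: the dog owner is in house 3.
That leaves turtle as the pet for house 2.
The only dessert still possible for house 3 is cheesecake.
The only dessert still possible for house 4 is pie.
House 1 dessert: only cake fits.
So: house 1 = parrot/cake, house 2 = turtle/fudge, house 3 = dog/cheesecake, house 4 = rabbit/pie, house 5 = lizard/brownies.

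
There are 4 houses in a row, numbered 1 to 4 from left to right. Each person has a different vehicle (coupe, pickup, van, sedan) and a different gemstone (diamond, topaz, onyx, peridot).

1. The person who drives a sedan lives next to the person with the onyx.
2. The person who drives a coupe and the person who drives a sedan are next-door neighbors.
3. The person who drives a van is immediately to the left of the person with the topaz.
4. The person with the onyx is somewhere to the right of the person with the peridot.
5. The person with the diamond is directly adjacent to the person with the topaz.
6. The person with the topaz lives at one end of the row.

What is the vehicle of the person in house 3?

van

By clue 6, the person with the topaz is in house 4.
The person who drives a van is in house 3 (clue 3).
Clue 5: the person with the diamond is in house 3.
House 1 gemstone: only peridot fits.
The only gemstone still possible for house 2 is onyx.
From clue 1, the person who drives a sedan must be in house 1.
Clue 2 places the person who drives a coupe in house 2.
House 4 vehicle: only pickup fits.
So: house 1 = sedan/peridot, house 2 = coupe/onyx, house 3 = van/diamond, house 4 = pickup/topaz.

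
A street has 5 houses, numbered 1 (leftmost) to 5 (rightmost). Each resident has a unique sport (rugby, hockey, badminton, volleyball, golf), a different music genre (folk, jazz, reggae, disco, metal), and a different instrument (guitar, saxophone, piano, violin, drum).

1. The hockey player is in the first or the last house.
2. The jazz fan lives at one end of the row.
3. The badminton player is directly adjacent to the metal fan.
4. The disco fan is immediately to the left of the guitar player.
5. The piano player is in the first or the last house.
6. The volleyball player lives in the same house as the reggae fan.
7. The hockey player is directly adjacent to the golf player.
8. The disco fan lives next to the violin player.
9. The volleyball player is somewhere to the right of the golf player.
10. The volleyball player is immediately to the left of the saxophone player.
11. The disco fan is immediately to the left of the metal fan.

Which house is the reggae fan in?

By clue 9, the golf player is in house 2.
By clue 7, the hockey player is in house 1.
The volleyball player is narrowed to house 3 or 4; consider each.
Placing it in house 4 leads to a contradiction, so it's in house 3.
The reggae fan is in house 3 (clue 6).
By clue 10, the saxophone player is in house 4.
Clue 11: the disco fan is in house 4.
From clue 11, the metal fan must be in house 5.
That leaves folk as the music genre for house 2.
By clue 3, the badminton player is in house 4.
The guitar player is in house 5 (clue 4).
So house 5 gets rugby for sport.
That leaves jazz as the music genre for house 1.
So house 1 gets piano for instrument.
That leaves drum as the instrument for house 2.
House 3 instrument: only violin fits.
So: house 1 = hockey/jazz/piano, house 2 = golf/folk/drum, house 3 = volleyball/reggae/violin, house 4 = badminton/disco/saxophone, house 5 = rugby/metal/guitar.

3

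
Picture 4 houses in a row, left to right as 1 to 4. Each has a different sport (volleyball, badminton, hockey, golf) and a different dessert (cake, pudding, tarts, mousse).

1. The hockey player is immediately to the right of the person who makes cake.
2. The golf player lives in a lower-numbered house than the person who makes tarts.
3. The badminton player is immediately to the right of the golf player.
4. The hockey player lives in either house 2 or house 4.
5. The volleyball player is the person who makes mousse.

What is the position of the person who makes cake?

The hockey player is narrowed to house 2 or 4; consider each.
Placing it in house 2 leads to a contradiction, so it's in house 4.
By clue 1, the person who makes cake is in house 3.
So house 3 gets badminton for sport.
Clue 3 places the golf player in house 2.
So house 1 gets volleyball for sport.
Clue 2: the person who makes tarts is in house 4.
Clue 5: the person who makes mousse is in house 1.
That leaves pudding as the dessert for house 2.
So: house 1 = volleyball/mousse, house 2 = golf/pudding, house 3 = badminton/cake, house 4 = hockey/tarts.

3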